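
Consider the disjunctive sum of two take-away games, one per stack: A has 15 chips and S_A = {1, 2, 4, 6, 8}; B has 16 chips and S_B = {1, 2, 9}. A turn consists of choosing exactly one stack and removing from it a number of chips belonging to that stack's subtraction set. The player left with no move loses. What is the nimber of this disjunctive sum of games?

Stack A, S = {1, 2, 4, 6, 8}:
n :  0  1  2  3  4  5  6  7  8  9 10 11 12 13 14 15
G :  0  1  2  0  1  2  3  4  5  3  0  1  2  0  1  2
G_A(15) = 2.
Stack B, S = {1, 2, 9}:
G(0) = 0
G(1) = mex{0} = 1
G(2) = mex{1,0} = 2
G(3) = mex{2,1} = 0
G(4) = mex{0,2} = 1
G(5) = mex{1,0} = 2
G(6) = mex{2,1} = 0
G(7) = mex{0,2} = 1
G(8) = mex{1,0} = 2
G(9) = mex{2,1,0} = 3
G(10) = mex{3,2,1} = 0
G(11) = mex{0,3,2} = 1
G(12) = mex{1,0,0} = 2
G(13) = mex{2,1,1} = 0
G(14) = mex{0,2,2} = 1
G(15) = mex{1,0,0} = 2
G(16) = mex{2,1,1} = 0
G_B(16) = 0.
Combined Grundy value = 2 ⊕ 0 = 2.

2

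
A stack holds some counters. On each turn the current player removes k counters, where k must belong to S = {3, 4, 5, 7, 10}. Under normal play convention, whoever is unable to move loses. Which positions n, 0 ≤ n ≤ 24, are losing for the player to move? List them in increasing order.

n :  0  1  2  3  4  5  6  7  8  9 10 11 12 13 14 15 16 17 18 19 20 21 22 23 24
G :  0  0  0  1  1  1  2  2  2  3  3  3  4  0  0  0  1  1  1  2  2  2  3  3  3
P-positions are exactly the n with G(n) = 0.

0, 1, 2, 13, 14, 15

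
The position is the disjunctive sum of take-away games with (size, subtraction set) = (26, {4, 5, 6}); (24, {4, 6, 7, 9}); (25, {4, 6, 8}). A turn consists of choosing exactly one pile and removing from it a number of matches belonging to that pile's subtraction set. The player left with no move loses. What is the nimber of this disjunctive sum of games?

3

Pile A, S = {4, 5, 6}:
G(0) = 0
G(1) = mex{} = 0
G(2) = mex{} = 0
G(3) = mex{} = 0
G(4) = mex{0} = 1
G(5) = mex{0,0} = 1
G(6) = mex{0,0,0} = 1
G(7) = mex{0,0,0} = 1
G(8) = mex{1,0,0} = 2
G(9) = mex{1,1,0} = 2
G(10) = mex{1,1,1} = 0
G(11) = mex{1,1,1} = 0
G(12) = mex{2,1,1} = 0
G(13) = mex{2,2,1} = 0
G(14) = mex{0,2,2} = 1
G(15) = mex{0,0,2} = 1
G(16) = mex{0,0,0} = 1
G(17) = mex{0,0,0} = 1
G(18) = mex{1,0,0} = 2
G(19) = mex{1,1,0} = 2
G(20) = mex{1,1,1} = 0
G(21) = mex{1,1,1} = 0
G(22) = mex{2,1,1} = 0
G(23) = mex{2,2,1} = 0
G(24) = mex{0,2,2} = 1
G(25) = mex{0,0,2} = 1
G(26) = mex{0,0,0} = 1
G_A(26) = 1.
Pile B, S = {4, 6, 7, 9}:
G(0) = 0
G(1) = mex{} = 0
G(2) = mex{} = 0
G(3) = mex{} = 0
G(4) = mex{0} = 1
G(5) = mex{0} = 1
G(6) = mex{0,0} = 1
G(7) = mex{0,0,0} = 1
G(8) = mex{1,0,0} = 2
G(9) = mex{1,0,0,0} = 2
G(10) = mex{1,1,0,0} = 2
G(11) = mex{1,1,1,0} = 2
G(12) = mex{2,1,1,0} = 3
G(13) = mex{2,1,1,1} = 0
G(14) = mex{2,2,1,1} = 0
G(15) = mex{2,2,2,1} = 0
G(16) = mex{3,2,2,1} = 0
G(17) = mex{0,2,2,2} = 1
G(18) = mex{0,3,2,2} = 1
G(19) = mex{0,0,3,2} = 1
G(20) = mex{0,0,0,2} = 1
G(21) = mex{1,0,0,3} = 2
G(22) = mex{1,0,0,0} = 2
G(23) = mex{1,1,0,0} = 2
G(24) = mex{1,1,1,0} = 2
G_B(24) = 2.
Pile C, S = {4, 6, 8}:
G(0) = 0
G(1) = mex{} = 0
G(2) = mex{} = 0
G(3) = mex{} = 0
G(4) = mex{0} = 1
G(5) = mex{0} = 1
G(6) = mex{0,0} = 1
G(7) = mex{0,0} = 1
G(8) = mex{1,0,0} = 2
G(9) = mex{1,0,0} = 2
G(10) = mex{1,1,0} = 2
G(11) = mex{1,1,0} = 2
G(12) = mex{2,1,1} = 0
G(13) = mex{2,1,1} = 0
G(14) = mex{2,2,1} = 0
G(15) = mex{2,2,1} = 0
G(16) = mex{0,2,2} = 1
G(17) = mex{0,2,2} = 1
G(18) = mex{0,0,2} = 1
G(19) = mex{0,0,2} = 1
G(20) = mex{1,0,0} = 2
G(21) = mex{1,0,0} = 2
G(22) = mex{1,1,0} = 2
G(23) = mex{1,1,0} = 2
G(24) = mex{2,1,1} = 0
G(25) = mex{2,1,1} = 0
G_C(25) = 0.
Combined Grundy value = 1 ⊕ 2 ⊕ 0 = 3.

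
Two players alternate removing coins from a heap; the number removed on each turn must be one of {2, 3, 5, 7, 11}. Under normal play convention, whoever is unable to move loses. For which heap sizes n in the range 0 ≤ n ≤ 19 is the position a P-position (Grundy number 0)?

n :  0  1  2  3  4  5  6  7  8  9 10 11 12 13 14 15 16 17 18 19
G :  0  0  1  1  2  2  3  3  4  0  0  1  1  2  2  3  3  4  0  0
P-positions are exactly the n with G(n) = 0.

0, 1, 9, 10, 18, 19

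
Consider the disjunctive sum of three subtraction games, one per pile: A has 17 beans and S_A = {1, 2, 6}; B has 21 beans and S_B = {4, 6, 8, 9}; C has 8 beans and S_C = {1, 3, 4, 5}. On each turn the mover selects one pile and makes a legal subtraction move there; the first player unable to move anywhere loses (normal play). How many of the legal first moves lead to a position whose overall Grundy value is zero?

4

Pile A, S = {1, 2, 6}:
n :  0  1  2  3  4  5  6  7  8  9 10 11 12 13 14 15 16 17
G :  0  1  2  0  1  2  3  0  1  2  0  1  2  3  0  1  2  0
G_A(17) = 0.
Pile B, S = {4, 6, 8, 9}:
n :  0  1  2  3  4  5  6  7  8  9 10 11 12 13 14 15 16 17 18 19 20 21
G :  0  0  0  0  1  1  1  1  2  2  2  2  3  0  0  0  0  1  1  1  1  2
G_B(21) = 2.
Pile C, S = {1, 3, 4, 5}:
G(0) = 0
G(1) = mex{0} = 1
G(2) = mex{1} = 0
G(3) = mex{0,0} = 1
G(4) = mex{1,1,0} = 2
G(5) = mex{2,0,1,0} = 3
G(6) = mex{3,1,0,1} = 2
G(7) = mex{2,2,1,0} = 3
G(8) = mex{3,3,2,1} = 0
G_C(8) = 0.
Combined Grundy value = 0 ⊕ 2 ⊕ 0 = 2.
A winning move leaves total XOR = 0, i.e. changes one component's Grundy value g to g ⊕ X where X is the current total.
Pile A: need g' = 0⊕2 = 2. Options: 17−1→G=2, 17−2→G=1, 17−6→G=1. Hits: 1.
Pile B: need g' = 2⊕2 = 0. Options: 21−4→G=1, 21−6→G=0, 21−8→G=0, 21−9→G=3. Hits: 2.
Pile C: need g' = 0⊕2 = 2. Options: 8−1→G=3, 8−3→G=3, 8−4→G=2, 8−5→G=1. Hits: 1.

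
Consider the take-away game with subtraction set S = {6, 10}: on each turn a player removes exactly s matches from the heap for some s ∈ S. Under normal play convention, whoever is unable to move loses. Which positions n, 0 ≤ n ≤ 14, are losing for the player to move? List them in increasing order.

0, 1, 2, 3, 4, 5

n :  0  1  2  3  4  5  6  7  8  9 10 11 12 13 14
G :  0  0  0  0  0  0  1  1  1  1  1  1  2  2  2
P-positions are exactly the n with G(n) = 0.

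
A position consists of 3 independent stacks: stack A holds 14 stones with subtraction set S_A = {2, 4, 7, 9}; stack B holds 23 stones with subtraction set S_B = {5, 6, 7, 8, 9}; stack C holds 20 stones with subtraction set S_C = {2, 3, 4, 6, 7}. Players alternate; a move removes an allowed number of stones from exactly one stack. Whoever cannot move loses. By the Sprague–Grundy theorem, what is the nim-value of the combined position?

Stack A, S = {2, 4, 7, 9}:
G(0) = 0
G(1) = mex{} = 0
G(2) = mex{0} = 1
G(3) = mex{0} = 1
G(4) = mex{1,0} = 2
G(5) = mex{1,0} = 2
G(6) = mex{2,1} = 0
G(7) = mex{2,1,0} = 3
G(8) = mex{0,2,0} = 1
G(9) = mex{3,2,1,0} = 4
G(10) = mex{1,0,1,0} = 2
G(11) = mex{4,3,2,1} = 0
G(12) = mex{2,1,2,1} = 0
G(13) = mex{0,4,0,2} = 1
G(14) = mex{0,2,3,2} = 1
G_A(14) = 1.
Stack B, S = {5, 6, 7, 8, 9}:
G(0) = 0
G(1) = mex{} = 0
G(2) = mex{} = 0
G(3) = mex{} = 0
G(4) = mex{} = 0
G(5) = mex{0} = 1
G(6) = mex{0,0} = 1
G(7) = mex{0,0,0} = 1
G(8) = mex{0,0,0,0} = 1
G(9) = mex{0,0,0,0,0} = 1
G(10) = mex{1,0,0,0,0} = 2
G(11) = mex{1,1,0,0,0} = 2
G(12) = mex{1,1,1,0,0} = 2
G(13) = mex{1,1,1,1,0} = 2
G(14) = mex{1,1,1,1,1} = 0
G(15) = mex{2,1,1,1,1} = 0
G(16) = mex{2,2,1,1,1} = 0
G(17) = mex{2,2,2,1,1} = 0
G(18) = mex{2,2,2,2,1} = 0
G(19) = mex{0,2,2,2,2} = 1
G(20) = mex{0,0,2,2,2} = 1
G(21) = mex{0,0,0,2,2} = 1
G(22) = mex{0,0,0,0,2} = 1
G(23) = mex{0,0,0,0,0} = 1
G_B(23) = 1.
Stack C, S = {2, 3, 4, 6, 7}:
n :  0  1  2  3  4  5  6  7  8  9 10 11 12 13 14 15 16 17 18 19 20
G :  0  0  1  1  2  2  3  3  4  0  0  1  1  2  2  3  3  4  0  0  1
G_C(20) = 1.
Combined Grundy value = 1 ⊕ 1 ⊕ 1 = 1.

1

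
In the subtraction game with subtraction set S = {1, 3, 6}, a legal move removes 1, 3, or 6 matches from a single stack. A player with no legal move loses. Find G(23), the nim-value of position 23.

1

n :  0  1  2  3  4  5  6  7  8  9 10 11 12 13 14 15 16 17 18 19 20 21 22 23
G :  0  1  0  1  0  1  2  3  2  0  1  0  1  0  1  2  3  2  0  1  0  1  0  1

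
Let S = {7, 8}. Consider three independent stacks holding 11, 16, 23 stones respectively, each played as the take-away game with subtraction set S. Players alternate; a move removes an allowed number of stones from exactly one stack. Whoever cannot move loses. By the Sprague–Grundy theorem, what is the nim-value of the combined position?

0

All stacks use S = {7, 8}:
n :  0  1  2  3  4  5  6  7  8  9 10 11 12 13 14 15 16 17 18 19 20 21 22 23
G :  0  0  0  0  0  0  0  1  1  1  1  1  1  1  2  0  0  0  0  0  0  0  1  1
Stack A: G(11) = 1.
Stack B: G(16) = 0.
Stack C: G(23) = 1.
Combined Grundy value = 1 ⊕ 0 ⊕ 1 = 0.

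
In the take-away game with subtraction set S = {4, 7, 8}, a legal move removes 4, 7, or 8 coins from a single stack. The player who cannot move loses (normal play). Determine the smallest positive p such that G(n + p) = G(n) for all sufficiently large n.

12

n :  0  1  2  3  4  5  6  7  8  9 10 11 12 13 14 15 16 17 18 19 20 21 22 23 24 25
G :  0  0  0  0  1  1  1  1  2  2  2  2  0  0  0  0  1  1  1  1  2  2  2  2  0  0
G(n+12) = G(n) holds for n = 0,…,7 (a full window of length max(S) = 8), so the sequence is purely periodic with period 12.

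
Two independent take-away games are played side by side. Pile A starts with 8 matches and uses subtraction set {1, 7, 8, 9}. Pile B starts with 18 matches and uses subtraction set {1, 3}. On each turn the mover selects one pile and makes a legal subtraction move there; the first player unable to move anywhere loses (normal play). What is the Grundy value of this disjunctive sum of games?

2

Pile A, S = {1, 7, 8, 9}:
G(0) = 0
G(1) = mex{0} = 1
G(2) = mex{1} = 0
G(3) = mex{0} = 1
G(4) = mex{1} = 0
G(5) = mex{0} = 1
G(6) = mex{1} = 0
G(7) = mex{0,0} = 1
G(8) = mex{1,1,0} = 2
G_A(8) = 2.
Pile B, S = {1, 3}:
n :  0  1  2  3  4  5  6  7  8  9 10 11 12 13 14 15 16 17 18
G :  0  1  0  1  0  1  0  1  0  1  0  1  0  1  0  1  0  1  0
G_B(18) = 0.
Combined Grundy value = 2 ⊕ 0 = 2.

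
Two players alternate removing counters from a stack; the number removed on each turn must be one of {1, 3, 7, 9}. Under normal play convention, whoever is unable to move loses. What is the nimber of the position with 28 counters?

0

n :  0  1  2  3  4  5  6  7  8  9 10 11 12 13 14 15 16 17 18 19 20 21 22 23 24 25 26 27 28
G :  0  1  0  1  0  1  0  1  0  1  0  1  0  1  0  1  0  1  0  1  0  1  0  1  0  1  0  1  0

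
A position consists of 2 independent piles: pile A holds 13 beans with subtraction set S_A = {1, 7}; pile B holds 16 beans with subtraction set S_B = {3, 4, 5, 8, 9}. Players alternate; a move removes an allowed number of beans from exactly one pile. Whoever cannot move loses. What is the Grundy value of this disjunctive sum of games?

Pile A, S = {1, 7}:
n :  0  1  2  3  4  5  6  7  8  9 10 11 12 13
G :  0  1  0  1  0  1  0  1  0  1  0  1  0  1
G_A(13) = 1.
Pile B, S = {3, 4, 5, 8, 9}:
n :  0  1  2  3  4  5  6  7  8  9 10 11 12 13 14 15 16
G :  0  0  0  1  1  1  2  2  2  3  3  3  0  0  0  1  1
G_B(16) = 1.
Combined Grundy value = 1 ⊕ 1 = 0.

0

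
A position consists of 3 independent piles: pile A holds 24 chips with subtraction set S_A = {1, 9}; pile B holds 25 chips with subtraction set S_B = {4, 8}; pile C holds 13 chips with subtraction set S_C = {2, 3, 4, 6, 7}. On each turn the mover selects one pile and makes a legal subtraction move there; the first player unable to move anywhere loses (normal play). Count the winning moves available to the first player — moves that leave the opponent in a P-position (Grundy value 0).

3

Pile A, S = {1, 9}:
n :  0  1  2  3  4  5  6  7  8  9 10 11 12 13 14 15 16 17 18 19 20 21 22 23 24
G :  0  1  0  1  0  1  0  1  0  1  0  1  0  1  0  1  0  1  0  1  0  1  0  1  0
G_A(24) = 0.
Pile B, S = {4, 8}:
n :  0  1  2  3  4  5  6  7  8  9 10 11 12 13 14 15 16 17 18 19 20 21 22 23 24 25
G :  0  0  0  0  1  1  1  1  2  2  2  2  0  0  0  0  1  1  1  1  2  2  2  2  0  0
G_B(25) = 0.
Pile C, S = {2, 3, 4, 6, 7}:
G(0) = 0
G(1) = mex{} = 0
G(2) = mex{0} = 1
G(3) = mex{0,0} = 1
G(4) = mex{1,0,0} = 2
G(5) = mex{1,1,0} = 2
G(6) = mex{2,1,1,0} = 3
G(7) = mex{2,2,1,0,0} = 3
G(8) = mex{3,2,2,1,0} = 4
G(9) = mex{3,3,2,1,1} = 0
G(10) = mex{4,3,3,2,1} = 0
G(11) = mex{0,4,3,2,2} = 1
G(12) = mex{0,0,4,3,2} = 1
G(13) = mex{1,0,0,3,3} = 2
G_C(13) = 2.
Combined Grundy value = 0 ⊕ 0 ⊕ 2 = 2.
A winning move leaves total XOR = 0, i.e. changes one component's Grundy value g to g ⊕ X where X is the current total.
Pile A: need g' = 0⊕2 = 2. Options: 24−1→G=1, 24−9→G=1. Hits: 0.
Pile B: need g' = 0⊕2 = 2. Options: 25−4→G=2, 25−8→G=1. Hits: 1.
Pile C: need g' = 2⊕2 = 0. Options: 13−2→G=1, 13−3→G=0, 13−4→G=0, 13−6→G=3, 13−7→G=3. Hits: 2.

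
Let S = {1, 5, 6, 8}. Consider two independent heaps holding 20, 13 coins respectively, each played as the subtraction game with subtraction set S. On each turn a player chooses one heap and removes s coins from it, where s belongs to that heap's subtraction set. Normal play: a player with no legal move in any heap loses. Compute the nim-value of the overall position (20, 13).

3

All heaps use S = {1, 5, 6, 8}:
n :  0  1  2  3  4  5  6  7  8  9 10 11 12 13 14 15 16 17 18 19 20
G :  0  1  0  1  0  1  2  3  2  3  2  0  1  0  1  0  1  2  3  2  3
Heap A: G(20) = 3.
Heap B: G(13) = 0.
Combined Grundy value = 3 ⊕ 0 = 3.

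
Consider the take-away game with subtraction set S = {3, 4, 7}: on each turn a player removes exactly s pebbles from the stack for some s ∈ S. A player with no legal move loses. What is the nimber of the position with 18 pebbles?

n :  0  1  2  3  4  5  6  7  8  9 10 11 12 13 14 15 16 17 18
G :  0  0  0  1  1  1  2  2  2  3  0  0  0  1  1  1  2  2  2

2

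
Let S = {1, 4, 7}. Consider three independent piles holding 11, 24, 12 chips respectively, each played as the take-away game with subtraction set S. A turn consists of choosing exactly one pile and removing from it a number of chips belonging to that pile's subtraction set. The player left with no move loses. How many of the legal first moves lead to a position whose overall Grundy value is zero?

All piles use S = {1, 4, 7}:
G(0) = 0
G(1) = mex{0} = 1
G(2) = mex{1} = 0
G(3) = mex{0} = 1
G(4) = mex{1,0} = 2
G(5) = mex{2,1} = 0
G(6) = mex{0,0} = 1
G(7) = mex{1,1,0} = 2
G(8) = mex{2,2,1} = 0
G(9) = mex{0,0,0} = 1
G(10) = mex{1,1,1} = 0
G(11) = mex{0,2,2} = 1
G(12) = mex{1,0,0} = 2
G(13) = mex{2,1,1} = 0
G(14) = mex{0,0,2} = 1
G(15) = mex{1,1,0} = 2
G(16) = mex{2,2,1} = 0
G(17) = mex{0,0,0} = 1
G(18) = mex{1,1,1} = 0
G(19) = mex{0,2,2} = 1
G(20) = mex{1,0,0} = 2
G(21) = mex{2,1,1} = 0
G(22) = mex{0,0,2} = 1
G(23) = mex{1,1,0} = 2
G(24) = mex{2,2,1} = 0
Pile A: G(11) = 1.
Pile B: G(24) = 0.
Pile C: G(12) = 2.
Combined Grundy value = 1 ⊕ 0 ⊕ 2 = 3.
A winning move leaves total XOR = 0, i.e. changes one component's Grundy value g to g ⊕ X where X is the current total.
Pile A: need g' = 1⊕3 = 2. Options: 11−1→G=0, 11−4→G=2, 11−7→G=2. Hits: 2.
Pile B: need g' = 0⊕3 = 3. Options: 24−1→G=2, 24−4→G=2, 24−7→G=1. Hits: 0.
Pile C: need g' = 2⊕3 = 1. Options: 12−1→G=1, 12−4→G=0, 12−7→G=0. Hits: 1.

3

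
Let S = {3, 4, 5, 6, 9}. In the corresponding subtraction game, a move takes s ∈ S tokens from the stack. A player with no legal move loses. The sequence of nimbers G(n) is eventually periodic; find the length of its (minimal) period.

12

n :  0  1  2  3  4  5  6  7  8  9 10 11 12 13 14 15 16 17 18 19 20 21 22 23 24 25
G :  0  0  0  1  1  1  2  2  2  3  3  3  0  0  0  1  1  1  2  2  2  3  3  3  0  0
G(n+12) = G(n) holds for n = 0,…,8 (a full window of length max(S) = 9), so the sequence is purely periodic with period 12.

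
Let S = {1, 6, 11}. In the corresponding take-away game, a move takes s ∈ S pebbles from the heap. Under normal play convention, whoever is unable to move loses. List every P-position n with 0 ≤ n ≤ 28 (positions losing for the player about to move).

n :  0  1  2  3  4  5  6  7  8  9 10 11 12 13 14 15 16 17 18 19 20 21 22 23 24 25 26 27 28
G :  0  1  0  1  0  1  2  0  1  0  1  2  0  1  0  1  0  1  2  0  1  0  1  2  0  1  0  1  0
P-positions are exactly the n with G(n) = 0.

0, 2, 4, 7, 9, 12, 14, 16, 19, 21, 24, 26, 28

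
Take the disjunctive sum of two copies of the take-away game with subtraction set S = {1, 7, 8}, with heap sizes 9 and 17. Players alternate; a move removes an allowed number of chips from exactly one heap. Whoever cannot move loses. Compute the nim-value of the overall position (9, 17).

3

All heaps use S = {1, 7, 8}:
n :  0  1  2  3  4  5  6  7  8  9 10 11 12 13 14 15 16 17
G :  0  1  0  1  0  1  0  1  2  3  2  3  2  3  2  0  1  0
Heap A: G(9) = 3.
Heap B: G(17) = 0.
Combined Grundy value = 3 ⊕ 0 = 3.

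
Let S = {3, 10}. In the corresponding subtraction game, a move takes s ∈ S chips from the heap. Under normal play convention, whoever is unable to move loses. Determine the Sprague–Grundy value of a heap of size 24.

1

G(0) = 0
G(1) = mex{} = 0
G(2) = mex{} = 0
G(3) = mex{0} = 1
G(4) = mex{0} = 1
G(5) = mex{0} = 1
G(6) = mex{1} = 0
G(7) = mex{1} = 0
G(8) = mex{1} = 0
G(9) = mex{0} = 1
G(10) = mex{0,0} = 1
G(11) = mex{0,0} = 1
G(12) = mex{1,0} = 2
G(13) = mex{1,1} = 0
G(14) = mex{1,1} = 0
G(15) = mex{2,1} = 0
G(16) = mex{0,0} = 1
G(17) = mex{0,0} = 1
G(18) = mex{0,0} = 1
G(19) = mex{1,1} = 0
G(20) = mex{1,1} = 0
G(21) = mex{1,1} = 0
G(22) = mex{0,2} = 1
G(23) = mex{0,0} = 1
G(24) = mex{0,0} = 1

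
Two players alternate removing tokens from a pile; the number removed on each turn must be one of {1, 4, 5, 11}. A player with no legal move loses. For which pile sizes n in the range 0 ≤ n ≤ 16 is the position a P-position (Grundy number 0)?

n :  0  1  2  3  4  5  6  7  8  9 10 11 12 13 14 15 16
G :  0  1  0  1  2  3  2  3  0  1  0  1  2  3  2  3  0
P-positions are exactly the n with G(n) = 0.

0, 2, 8, 10, 16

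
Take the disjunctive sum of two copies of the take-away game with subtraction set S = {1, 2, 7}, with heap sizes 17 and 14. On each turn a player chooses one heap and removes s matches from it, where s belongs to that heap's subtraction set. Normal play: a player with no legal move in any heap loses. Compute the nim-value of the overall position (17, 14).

All heaps use S = {1, 2, 7}:
G(0) = 0
G(1) = mex{0} = 1
G(2) = mex{1,0} = 2
G(3) = mex{2,1} = 0
G(4) = mex{0,2} = 1
G(5) = mex{1,0} = 2
G(6) = mex{2,1} = 0
G(7) = mex{0,2,0} = 1
G(8) = mex{1,0,1} = 2
G(9) = mex{2,1,2} = 0
G(10) = mex{0,2,0} = 1
G(11) = mex{1,0,1} = 2
G(12) = mex{2,1,2} = 0
G(13) = mex{0,2,0} = 1
G(14) = mex{1,0,1} = 2
G(15) = mex{2,1,2} = 0
G(16) = mex{0,2,0} = 1
G(17) = mex{1,0,1} = 2
Heap A: G(17) = 2.
Heap B: G(14) = 2.
Combined Grundy value = 2 ⊕ 2 = 0.

0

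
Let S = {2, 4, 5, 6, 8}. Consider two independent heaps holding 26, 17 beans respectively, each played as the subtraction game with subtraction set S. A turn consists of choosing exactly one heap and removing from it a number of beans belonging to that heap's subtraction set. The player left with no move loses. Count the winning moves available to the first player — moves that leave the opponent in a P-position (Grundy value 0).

0

All heaps use S = {2, 4, 5, 6, 8}:
n :  0  1  2  3  4  5  6  7  8  9 10 11 12 13 14 15 16 17 18 19 20 21 22 23 24 25 26
G :  0  0  1  1  2  2  3  3  4  4  0  0  1  1  2  2  3  3  4  4  0  0  1  1  2  2  3
Heap A: G(26) = 3.
Heap B: G(17) = 3.
Combined Grundy value = 3 ⊕ 3 = 0.
A winning move leaves total XOR = 0, i.e. changes one component's Grundy value g to g ⊕ X where X is the current total.
Heap A: target g' = 3⊕0 = 3, but every legal move changes the Grundy value (mex property), so 0 moves.
Heap B: target g' = 3⊕0 = 3, but every legal move changes the Grundy value (mex property), so 0 moves.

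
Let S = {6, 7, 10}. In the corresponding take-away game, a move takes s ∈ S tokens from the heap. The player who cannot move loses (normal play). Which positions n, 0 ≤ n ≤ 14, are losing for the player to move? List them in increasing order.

0, 1, 2, 3, 4, 5

G(0) = 0
G(1) = mex{} = 0
G(2) = mex{} = 0
G(3) = mex{} = 0
G(4) = mex{} = 0
G(5) = mex{} = 0
G(6) = mex{0} = 1
G(7) = mex{0,0} = 1
G(8) = mex{0,0} = 1
G(9) = mex{0,0} = 1
G(10) = mex{0,0,0} = 1
G(11) = mex{0,0,0} = 1
G(12) = mex{1,0,0} = 2
G(13) = mex{1,1,0} = 2
G(14) = mex{1,1,0} = 2
P-positions are exactly the n with G(n) = 0.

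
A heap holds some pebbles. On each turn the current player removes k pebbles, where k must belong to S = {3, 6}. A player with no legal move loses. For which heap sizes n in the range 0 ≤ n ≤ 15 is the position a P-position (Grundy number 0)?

0, 1, 2, 9, 10, 11

n :  0  1  2  3  4  5  6  7  8  9 10 11 12 13 14 15
G :  0  0  0  1  1  1  2  2  2  0  0  0  1  1  1  2
P-positions are exactly the n with G(n) = 0.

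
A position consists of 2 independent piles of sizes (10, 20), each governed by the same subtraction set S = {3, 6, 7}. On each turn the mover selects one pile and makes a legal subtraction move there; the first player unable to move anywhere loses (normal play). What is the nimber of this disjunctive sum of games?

0

All piles use S = {3, 6, 7}:
G(0) = 0
G(1) = mex{} = 0
G(2) = mex{} = 0
G(3) = mex{0} = 1
G(4) = mex{0} = 1
G(5) = mex{0} = 1
G(6) = mex{1,0} = 2
G(7) = mex{1,0,0} = 2
G(8) = mex{1,0,0} = 2
G(9) = mex{2,1,0} = 3
G(10) = mex{2,1,1} = 0
G(11) = mex{2,1,1} = 0
G(12) = mex{3,2,1} = 0
G(13) = mex{0,2,2} = 1
G(14) = mex{0,2,2} = 1
G(15) = mex{0,3,2} = 1
G(16) = mex{1,0,3} = 2
G(17) = mex{1,0,0} = 2
G(18) = mex{1,0,0} = 2
G(19) = mex{2,1,0} = 3
G(20) = mex{2,1,1} = 0
Pile A: G(10) = 0.
Pile B: G(20) = 0.
Combined Grundy value = 0 ⊕ 0 = 0.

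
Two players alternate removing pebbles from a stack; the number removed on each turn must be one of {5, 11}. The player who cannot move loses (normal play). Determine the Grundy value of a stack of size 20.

0

n :  0  1  2  3  4  5  6  7  8  9 10 11 12 13 14 15 16 17 18 19 20
G :  0  0  0  0  0  1  1  1  1  1  0  2  2  2  2  1  0  0  0  0  0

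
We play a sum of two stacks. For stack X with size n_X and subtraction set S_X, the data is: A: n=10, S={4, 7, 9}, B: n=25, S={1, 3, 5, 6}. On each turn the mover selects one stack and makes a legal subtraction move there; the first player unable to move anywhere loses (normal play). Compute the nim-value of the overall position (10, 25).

Stack A, S = {4, 7, 9}:
n :  0  1  2  3  4  5  6  7  8  9 10
G :  0  0  0  0  1  1  1  1  2  2  2
G_A(10) = 2.
Stack B, S = {1, 3, 5, 6}:
n :  0  1  2  3  4  5  6  7  8  9 10 11 12 13 14 15 16 17 18 19 20 21 22 23 24 25
G :  0  1  0  1  0  1  2  3  2  3  2  0  1  0  1  0  1  2  3  2  3  2  0  1  0  1
G_B(25) = 1.
Combined Grundy value = 2 ⊕ 1 = 3.

3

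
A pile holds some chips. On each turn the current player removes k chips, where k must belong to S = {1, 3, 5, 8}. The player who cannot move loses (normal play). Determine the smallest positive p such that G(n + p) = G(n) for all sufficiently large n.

n :  0  1  2  3  4  5  6  7  8  9 10 11 12 13 14 15 16 17 18 19 20 21 22 23 24 25 26 27
G :  0  1  0  1  0  1  0  1  2  3  2  3  2  0  1  0  1  0  1  0  1  2  3  2  3  2  0  1
G(n+13) = G(n) holds for n = 0,…,7 (a full window of length max(S) = 8), so the sequence is purely periodic with period 13.

13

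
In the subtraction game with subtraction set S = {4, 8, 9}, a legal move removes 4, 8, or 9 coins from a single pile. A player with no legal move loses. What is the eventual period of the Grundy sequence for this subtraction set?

G(0) = 0
G(1) = mex{} = 0
G(2) = mex{} = 0
G(3) = mex{} = 0
G(4) = mex{0} = 1
G(5) = mex{0} = 1
G(6) = mex{0} = 1
G(7) = mex{0} = 1
G(8) = mex{1,0} = 2
G(9) = mex{1,0,0} = 2
G(10) = mex{1,0,0} = 2
G(11) = mex{1,0,0} = 2
G(12) = mex{2,1,0} = 3
G(13) = mex{2,1,1} = 0
G(14) = mex{2,1,1} = 0
G(15) = mex{2,1,1} = 0
G(16) = mex{3,2,1} = 0
G(17) = mex{0,2,2} = 1
G(18) = mex{0,2,2} = 1
G(19) = mex{0,2,2} = 1
G(20) = mex{0,3,2} = 1
G(21) = mex{1,0,3} = 2
G(22) = mex{1,0,0} = 2
G(23) = mex{1,0,0} = 2
G(24) = mex{1,0,0} = 2
G(25) = mex{2,1,0} = 3
G(26) = mex{2,1,1} = 0
G(27) = mex{2,1,1} = 0
G(n+13) = G(n) holds for n = 0,…,8 (a full window of length max(S) = 9), so the sequence is purely periodic with period 13.

13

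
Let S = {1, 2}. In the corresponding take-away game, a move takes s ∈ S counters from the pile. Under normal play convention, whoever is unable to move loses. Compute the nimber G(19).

n :  0  1  2  3  4  5  6  7  8  9 10 11 12 13 14 15 16 17 18 19
G :  0  1  2  0  1  2  0  1  2  0  1  2  0  1  2  0  1  2  0  1

1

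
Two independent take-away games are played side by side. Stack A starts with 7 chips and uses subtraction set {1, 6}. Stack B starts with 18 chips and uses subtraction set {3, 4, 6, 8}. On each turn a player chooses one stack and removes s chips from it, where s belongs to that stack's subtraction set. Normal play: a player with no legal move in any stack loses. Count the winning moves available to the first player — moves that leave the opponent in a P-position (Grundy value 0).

Stack A, S = {1, 6}:
n : 0 1 2 3 4 5 6 7
G : 0 1 0 1 0 1 2 0
G_A(7) = 0.
Stack B, S = {3, 4, 6, 8}:
n :  0  1  2  3  4  5  6  7  8  9 10 11 12 13 14 15 16 17 18
G :  0  0  0  1  1  1  2  2  2  3  3  0  0  0  1  1  1  2  2
G_B(18) = 2.
Combined Grundy value = 0 ⊕ 2 = 2.
A winning move leaves total XOR = 0, i.e. changes one component's Grundy value g to g ⊕ X where X is the current total.
Stack A: need g' = 0⊕2 = 2. Options: 7−1→G=2, 7−6→G=1. Hits: 1.
Stack B: need g' = 2⊕2 = 0. Options: 18−3→G=1, 18−4→G=1, 18−6→G=0, 18−8→G=3. Hits: 1.

2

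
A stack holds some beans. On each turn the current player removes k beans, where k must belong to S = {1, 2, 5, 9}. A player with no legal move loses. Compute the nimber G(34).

1

G(0) = 0
G(1) = mex{0} = 1
G(2) = mex{1,0} = 2
G(3) = mex{2,1} = 0
G(4) = mex{0,2} = 1
G(5) = mex{1,0,0} = 2
G(6) = mex{2,1,1} = 0
G(7) = mex{0,2,2} = 1
G(8) = mex{1,0,0} = 2
G(9) = mex{2,1,1,0} = 3
G(10) = mex{3,2,2,1} = 0
G(11) = mex{0,3,0,2} = 1
G(12) = mex{1,0,1,0} = 2
G(13) = mex{2,1,2,1} = 0
G(14) = mex{0,2,3,2} = 1
G(15) = mex{1,0,0,0} = 2
G(16) = mex{2,1,1,1} = 0
G(17) = mex{0,2,2,2} = 1
G(18) = mex{1,0,0,3} = 2
G(19) = mex{2,1,1,0} = 3
G(20) = mex{3,2,2,1} = 0
G(21) = mex{0,3,0,2} = 1
G(22) = mex{1,0,1,0} = 2
G(23) = mex{2,1,2,1} = 0
G(24) = mex{0,2,3,2} = 1
G(25) = mex{1,0,0,0} = 2
G(26) = mex{2,1,1,1} = 0
G(27) = mex{0,2,2,2} = 1
G(28) = mex{1,0,0,3} = 2
G(29) = mex{2,1,1,0} = 3
G(30) = mex{3,2,2,1} = 0
G(31) = mex{0,3,0,2} = 1
G(32) = mex{1,0,1,0} = 2
G(33) = mex{2,1,2,1} = 0
G(34) = mex{0,2,3,2} = 1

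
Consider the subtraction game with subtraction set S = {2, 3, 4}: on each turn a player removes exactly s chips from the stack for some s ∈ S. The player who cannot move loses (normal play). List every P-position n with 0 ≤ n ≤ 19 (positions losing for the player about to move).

0, 1, 6, 7, 12, 13, 18, 19

n :  0  1  2  3  4  5  6  7  8  9 10 11 12 13 14 15 16 17 18 19
G :  0  0  1  1  2  2  0  0  1  1  2  2  0  0  1  1  2  2  0  0
P-positions are exactly the n with G(n) = 0.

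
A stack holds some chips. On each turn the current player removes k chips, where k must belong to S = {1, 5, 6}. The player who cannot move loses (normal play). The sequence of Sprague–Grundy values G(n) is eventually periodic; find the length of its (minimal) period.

G(0) = 0
G(1) = mex{0} = 1
G(2) = mex{1} = 0
G(3) = mex{0} = 1
G(4) = mex{1} = 0
G(5) = mex{0,0} = 1
G(6) = mex{1,1,0} = 2
G(7) = mex{2,0,1} = 3
G(8) = mex{3,1,0} = 2
G(9) = mex{2,0,1} = 3
G(10) = mex{3,1,0} = 2
G(11) = mex{2,2,1} = 0
G(12) = mex{0,3,2} = 1
G(13) = mex{1,2,3} = 0
G(14) = mex{0,3,2} = 1
G(15) = mex{1,2,3} = 0
G(16) = mex{0,0,2} = 1
G(17) = mex{1,1,0} = 2
G(18) = mex{2,0,1} = 3
G(19) = mex{3,1,0} = 2
G(20) = mex{2,0,1} = 3
G(21) = mex{3,1,0} = 2
G(22) = mex{2,2,1} = 0
G(23) = mex{0,3,2} = 1
G(n+11) = G(n) holds for n = 0,…,5 (a full window of length max(S) = 6), so the sequence is purely periodic with period 11.

11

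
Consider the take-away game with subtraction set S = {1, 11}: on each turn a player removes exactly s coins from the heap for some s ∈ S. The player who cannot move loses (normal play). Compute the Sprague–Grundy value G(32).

n :  0  1  2  3  4  5  6  7  8  9 10 11 12 13 14 15 16 17 18 19 20 21 22 23 24 25 26 27 28 29 30 31 32
G :  0  1  0  1  0  1  0  1  0  1  0  1  0  1  0  1  0  1  0  1  0  1  0  1  0  1  0  1  0  1  0  1  0

0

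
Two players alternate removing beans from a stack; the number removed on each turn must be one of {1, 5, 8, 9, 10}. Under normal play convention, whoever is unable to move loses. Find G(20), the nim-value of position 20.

1

n :  0  1  2  3  4  5  6  7  8  9 10 11 12 13 14 15 16 17 18 19 20
G :  0  1  0  1  0  1  0  1  2  3  2  3  2  3  2  3  4  0  1  0  1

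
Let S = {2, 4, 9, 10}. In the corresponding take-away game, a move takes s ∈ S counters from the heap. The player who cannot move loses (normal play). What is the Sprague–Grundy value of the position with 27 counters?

1

G(0) = 0
G(1) = mex{} = 0
G(2) = mex{0} = 1
G(3) = mex{0} = 1
G(4) = mex{1,0} = 2
G(5) = mex{1,0} = 2
G(6) = mex{2,1} = 0
G(7) = mex{2,1} = 0
G(8) = mex{0,2} = 1
G(9) = mex{0,2,0} = 1
G(10) = mex{1,0,0,0} = 2
G(11) = mex{1,0,1,0} = 2
G(12) = mex{2,1,1,1} = 0
G(13) = mex{2,1,2,1} = 0
G(14) = mex{0,2,2,2} = 1
G(15) = mex{0,2,0,2} = 1
G(16) = mex{1,0,0,0} = 2
G(17) = mex{1,0,1,0} = 2
G(18) = mex{2,1,1,1} = 0
G(19) = mex{2,1,2,1} = 0
G(20) = mex{0,2,2,2} = 1
G(21) = mex{0,2,0,2} = 1
G(22) = mex{1,0,0,0} = 2
G(23) = mex{1,0,1,0} = 2
G(24) = mex{2,1,1,1} = 0
G(25) = mex{2,1,2,1} = 0
G(26) = mex{0,2,2,2} = 1
G(27) = mex{0,2,0,2} = 1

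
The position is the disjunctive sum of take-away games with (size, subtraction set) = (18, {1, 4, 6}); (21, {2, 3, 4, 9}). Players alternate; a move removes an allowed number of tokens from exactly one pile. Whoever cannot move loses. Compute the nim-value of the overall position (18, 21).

0

Pile A, S = {1, 4, 6}:
G(0) = 0
G(1) = mex{0} = 1
G(2) = mex{1} = 0
G(3) = mex{0} = 1
G(4) = mex{1,0} = 2
G(5) = mex{2,1} = 0
G(6) = mex{0,0,0} = 1
G(7) = mex{1,1,1} = 0
G(8) = mex{0,2,0} = 1
G(9) = mex{1,0,1} = 2
G(10) = mex{2,1,2} = 0
G(11) = mex{0,0,0} = 1
G(12) = mex{1,1,1} = 0
G(13) = mex{0,2,0} = 1
G(14) = mex{1,0,1} = 2
G(15) = mex{2,1,2} = 0
G(16) = mex{0,0,0} = 1
G(17) = mex{1,1,1} = 0
G(18) = mex{0,2,0} = 1
G_A(18) = 1.
Pile B, S = {2, 3, 4, 9}:
G(0) = 0
G(1) = mex{} = 0
G(2) = mex{0} = 1
G(3) = mex{0,0} = 1
G(4) = mex{1,0,0} = 2
G(5) = mex{1,1,0} = 2
G(6) = mex{2,1,1} = 0
G(7) = mex{2,2,1} = 0
G(8) = mex{0,2,2} = 1
G(9) = mex{0,0,2,0} = 1
G(10) = mex{1,0,0,0} = 2
G(11) = mex{1,1,0,1} = 2
G(12) = mex{2,1,1,1} = 0
G(13) = mex{2,2,1,2} = 0
G(14) = mex{0,2,2,2} = 1
G(15) = mex{0,0,2,0} = 1
G(16) = mex{1,0,0,0} = 2
G(17) = mex{1,1,0,1} = 2
G(18) = mex{2,1,1,1} = 0
G(19) = mex{2,2,1,2} = 0
G(20) = mex{0,2,2,2} = 1
G(21) = mex{0,0,2,0} = 1
G_B(21) = 1.
Combined Grundy value = 1 ⊕ 1 = 0.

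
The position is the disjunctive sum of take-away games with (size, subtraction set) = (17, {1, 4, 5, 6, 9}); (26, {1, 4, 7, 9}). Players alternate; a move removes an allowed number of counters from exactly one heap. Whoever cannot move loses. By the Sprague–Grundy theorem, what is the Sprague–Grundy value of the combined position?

3

Heap A, S = {1, 4, 5, 6, 9}:
n :  0  1  2  3  4  5  6  7  8  9 10 11 12 13 14 15 16 17
G :  0  1  0  1  2  3  2  3  4  5  0  1  0  1  2  3  2  3
G_A(17) = 3.
Heap B, S = {1, 4, 7, 9}:
n :  0  1  2  3  4  5  6  7  8  9 10 11 12 13 14 15 16 17 18 19 20 21 22 23 24 25 26
G :  0  1  0  1  2  0  1  2  0  1  0  1  2  0  1  2  0  1  0  1  2  0  1  2  0  1  0
G_B(26) = 0.
Combined Grundy value = 3 ⊕ 0 = 3.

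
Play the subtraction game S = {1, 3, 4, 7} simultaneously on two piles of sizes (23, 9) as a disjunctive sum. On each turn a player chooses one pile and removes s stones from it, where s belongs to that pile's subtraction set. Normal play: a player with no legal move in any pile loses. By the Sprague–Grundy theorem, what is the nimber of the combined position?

2

All piles use S = {1, 3, 4, 7}:
G(0) = 0
G(1) = mex{0} = 1
G(2) = mex{1} = 0
G(3) = mex{0,0} = 1
G(4) = mex{1,1,0} = 2
G(5) = mex{2,0,1} = 3
G(6) = mex{3,1,0} = 2
G(7) = mex{2,2,1,0} = 3
G(8) = mex{3,3,2,1} = 0
G(9) = mex{0,2,3,0} = 1
G(10) = mex{1,3,2,1} = 0
G(11) = mex{0,0,3,2} = 1
G(12) = mex{1,1,0,3} = 2
G(13) = mex{2,0,1,2} = 3
G(14) = mex{3,1,0,3} = 2
G(15) = mex{2,2,1,0} = 3
G(16) = mex{3,3,2,1} = 0
G(17) = mex{0,2,3,0} = 1
G(18) = mex{1,3,2,1} = 0
G(19) = mex{0,0,3,2} = 1
G(20) = mex{1,1,0,3} = 2
G(21) = mex{2,0,1,2} = 3
G(22) = mex{3,1,0,3} = 2
G(23) = mex{2,2,1,0} = 3
Pile A: G(23) = 3.
Pile B: G(9) = 1.
Combined Grundy value = 3 ⊕ 1 = 2.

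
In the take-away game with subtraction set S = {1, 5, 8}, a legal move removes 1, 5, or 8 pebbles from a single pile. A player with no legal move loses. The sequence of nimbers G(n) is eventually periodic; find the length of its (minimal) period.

13

G(0) = 0
G(1) = mex{0} = 1
G(2) = mex{1} = 0
G(3) = mex{0} = 1
G(4) = mex{1} = 0
G(5) = mex{0,0} = 1
G(6) = mex{1,1} = 0
G(7) = mex{0,0} = 1
G(8) = mex{1,1,0} = 2
G(9) = mex{2,0,1} = 3
G(10) = mex{3,1,0} = 2
G(11) = mex{2,0,1} = 3
G(12) = mex{3,1,0} = 2
G(13) = mex{2,2,1} = 0
G(14) = mex{0,3,0} = 1
G(15) = mex{1,2,1} = 0
G(16) = mex{0,3,2} = 1
G(17) = mex{1,2,3} = 0
G(18) = mex{0,0,2} = 1
G(19) = mex{1,1,3} = 0
G(20) = mex{0,0,2} = 1
G(21) = mex{1,1,0} = 2
G(22) = mex{2,0,1} = 3
G(23) = mex{3,1,0} = 2
G(24) = mex{2,0,1} = 3
G(25) = mex{3,1,0} = 2
G(26) = mex{2,2,1} = 0
G(27) = mex{0,3,0} = 1
G(n+13) = G(n) holds for n = 0,…,7 (a full window of length max(S) = 8), so the sequence is purely periodic with period 13.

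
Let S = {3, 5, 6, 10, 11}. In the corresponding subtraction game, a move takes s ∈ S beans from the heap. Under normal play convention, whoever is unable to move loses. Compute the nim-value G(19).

1

G(0) = 0
G(1) = mex{} = 0
G(2) = mex{} = 0
G(3) = mex{0} = 1
G(4) = mex{0} = 1
G(5) = mex{0,0} = 1
G(6) = mex{1,0,0} = 2
G(7) = mex{1,0,0} = 2
G(8) = mex{1,1,0} = 2
G(9) = mex{2,1,1} = 0
G(10) = mex{2,1,1,0} = 3
G(11) = mex{2,2,1,0,0} = 3
G(12) = mex{0,2,2,0,0} = 1
G(13) = mex{3,2,2,1,0} = 4
G(14) = mex{3,0,2,1,1} = 4
G(15) = mex{1,3,0,1,1} = 2
G(16) = mex{4,3,3,2,1} = 0
G(17) = mex{4,1,3,2,2} = 0
G(18) = mex{2,4,1,2,2} = 0
G(19) = mex{0,4,4,0,2} = 1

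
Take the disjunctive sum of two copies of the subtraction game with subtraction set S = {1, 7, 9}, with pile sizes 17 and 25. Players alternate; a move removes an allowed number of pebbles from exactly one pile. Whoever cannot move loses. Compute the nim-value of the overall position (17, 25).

All piles use S = {1, 7, 9}:
n :  0  1  2  3  4  5  6  7  8  9 10 11 12 13 14 15 16 17 18 19 20 21 22 23 24 25
G :  0  1  0  1  0  1  0  1  0  1  0  1  0  1  0  1  0  1  0  1  0  1  0  1  0  1
Pile A: G(17) = 1.
Pile B: G(25) = 1.
Combined Grundy value = 1 ⊕ 1 = 0.

0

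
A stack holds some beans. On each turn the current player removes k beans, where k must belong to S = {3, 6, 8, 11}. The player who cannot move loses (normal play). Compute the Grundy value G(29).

n :  0  1  2  3  4  5  6  7  8  9 10 11 12 13 14 15 16 17 18 19 20 21 22 23 24 25 26 27 28 29
G :  0  0  0  1  1  1  2  2  2  3  3  3  4  4  0  0  0  1  1  1  2  2  2  3  3  3  4  4  0  0

0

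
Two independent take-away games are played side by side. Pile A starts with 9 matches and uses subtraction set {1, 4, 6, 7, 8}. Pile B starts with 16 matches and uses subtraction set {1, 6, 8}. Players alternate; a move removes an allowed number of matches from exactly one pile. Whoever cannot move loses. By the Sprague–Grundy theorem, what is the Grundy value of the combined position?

Pile A, S = {1, 4, 6, 7, 8}:
n : 0 1 2 3 4 5 6 7 8 9
G : 0 1 0 1 2 0 1 2 3 2
G_A(9) = 2.
Pile B, S = {1, 6, 8}:
G(0) = 0
G(1) = mex{0} = 1
G(2) = mex{1} = 0
G(3) = mex{0} = 1
G(4) = mex{1} = 0
G(5) = mex{0} = 1
G(6) = mex{1,0} = 2
G(7) = mex{2,1} = 0
G(8) = mex{0,0,0} = 1
G(9) = mex{1,1,1} = 0
G(10) = mex{0,0,0} = 1
G(11) = mex{1,1,1} = 0
G(12) = mex{0,2,0} = 1
G(13) = mex{1,0,1} = 2
G(14) = mex{2,1,2} = 0
G(15) = mex{0,0,0} = 1
G(16) = mex{1,1,1} = 0
G_B(16) = 0.
Combined Grundy value = 2 ⊕ 0 = 2.

2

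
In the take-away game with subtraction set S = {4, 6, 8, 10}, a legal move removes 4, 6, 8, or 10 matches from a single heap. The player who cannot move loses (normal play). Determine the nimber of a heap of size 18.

G(0) = 0
G(1) = mex{} = 0
G(2) = mex{} = 0
G(3) = mex{} = 0
G(4) = mex{0} = 1
G(5) = mex{0} = 1
G(6) = mex{0,0} = 1
G(7) = mex{0,0} = 1
G(8) = mex{1,0,0} = 2
G(9) = mex{1,0,0} = 2
G(10) = mex{1,1,0,0} = 2
G(11) = mex{1,1,0,0} = 2
G(12) = mex{2,1,1,0} = 3
G(13) = mex{2,1,1,0} = 3
G(14) = mex{2,2,1,1} = 0
G(15) = mex{2,2,1,1} = 0
G(16) = mex{3,2,2,1} = 0
G(17) = mex{3,2,2,1} = 0
G(18) = mex{0,3,2,2} = 1

1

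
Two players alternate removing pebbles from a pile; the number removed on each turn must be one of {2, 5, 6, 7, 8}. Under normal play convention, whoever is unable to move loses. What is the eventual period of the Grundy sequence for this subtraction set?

13

G(0) = 0
G(1) = mex{} = 0
G(2) = mex{0} = 1
G(3) = mex{0} = 1
G(4) = mex{1} = 0
G(5) = mex{1,0} = 2
G(6) = mex{0,0,0} = 1
G(7) = mex{2,1,0,0} = 3
G(8) = mex{1,1,1,0,0} = 2
G(9) = mex{3,0,1,1,0} = 2
G(10) = mex{2,2,0,1,1} = 3
G(11) = mex{2,1,2,0,1} = 3
G(12) = mex{3,3,1,2,0} = 4
G(13) = mex{3,2,3,1,2} = 0
G(14) = mex{4,2,2,3,1} = 0
G(15) = mex{0,3,2,2,3} = 1
G(16) = mex{0,3,3,2,2} = 1
G(17) = mex{1,4,3,3,2} = 0
G(18) = mex{1,0,4,3,3} = 2
G(19) = mex{0,0,0,4,3} = 1
G(20) = mex{2,1,0,0,4} = 3
G(21) = mex{1,1,1,0,0} = 2
G(22) = mex{3,0,1,1,0} = 2
G(23) = mex{2,2,0,1,1} = 3
G(24) = mex{2,1,2,0,1} = 3
G(25) = mex{3,3,1,2,0} = 4
G(26) = mex{3,2,3,1,2} = 0
G(27) = mex{4,2,2,3,1} = 0
G(n+13) = G(n) holds for n = 0,…,7 (a full window of length max(S) = 8), so the sequence is purely periodic with period 13.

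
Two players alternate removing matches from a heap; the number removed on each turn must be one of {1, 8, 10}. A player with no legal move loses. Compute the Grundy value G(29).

G(0) = 0
G(1) = mex{0} = 1
G(2) = mex{1} = 0
G(3) = mex{0} = 1
G(4) = mex{1} = 0
G(5) = mex{0} = 1
G(6) = mex{1} = 0
G(7) = mex{0} = 1
G(8) = mex{1,0} = 2
G(9) = mex{2,1} = 0
G(10) = mex{0,0,0} = 1
G(11) = mex{1,1,1} = 0
G(12) = mex{0,0,0} = 1
G(13) = mex{1,1,1} = 0
G(14) = mex{0,0,0} = 1
G(15) = mex{1,1,1} = 0
G(16) = mex{0,2,0} = 1
G(17) = mex{1,0,1} = 2
G(18) = mex{2,1,2} = 0
G(19) = mex{0,0,0} = 1
G(20) = mex{1,1,1} = 0
G(21) = mex{0,0,0} = 1
G(22) = mex{1,1,1} = 0
G(23) = mex{0,0,0} = 1
G(24) = mex{1,1,1} = 0
G(25) = mex{0,2,0} = 1
G(26) = mex{1,0,1} = 2
G(27) = mex{2,1,2} = 0
G(28) = mex{0,0,0} = 1
G(29) = mex{1,1,1} = 0

0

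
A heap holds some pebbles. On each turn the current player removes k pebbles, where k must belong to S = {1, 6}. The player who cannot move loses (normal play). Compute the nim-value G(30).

0

G(0) = 0
G(1) = mex{0} = 1
G(2) = mex{1} = 0
G(3) = mex{0} = 1
G(4) = mex{1} = 0
G(5) = mex{0} = 1
G(6) = mex{1,0} = 2
G(7) = mex{2,1} = 0
G(8) = mex{0,0} = 1
G(9) = mex{1,1} = 0
G(10) = mex{0,0} = 1
G(11) = mex{1,1} = 0
G(12) = mex{0,2} = 1
G(13) = mex{1,0} = 2
G(14) = mex{2,1} = 0
G(15) = mex{0,0} = 1
G(16) = mex{1,1} = 0
G(17) = mex{0,0} = 1
G(18) = mex{1,1} = 0
G(19) = mex{0,2} = 1
G(20) = mex{1,0} = 2
G(21) = mex{2,1} = 0
G(22) = mex{0,0} = 1
G(23) = mex{1,1} = 0
G(24) = mex{0,0} = 1
G(25) = mex{1,1} = 0
G(26) = mex{0,2} = 1
G(27) = mex{1,0} = 2
G(28) = mex{2,1} = 0
G(29) = mex{0,0} = 1
G(30) = mex{1,1} = 0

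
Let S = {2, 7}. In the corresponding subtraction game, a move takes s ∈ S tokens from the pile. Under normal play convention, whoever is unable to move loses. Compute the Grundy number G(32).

0

G(0) = 0
G(1) = mex{} = 0
G(2) = mex{0} = 1
G(3) = mex{0} = 1
G(4) = mex{1} = 0
G(5) = mex{1} = 0
G(6) = mex{0} = 1
G(7) = mex{0,0} = 1
G(8) = mex{1,0} = 2
G(9) = mex{1,1} = 0
G(10) = mex{2,1} = 0
G(11) = mex{0,0} = 1
G(12) = mex{0,0} = 1
G(13) = mex{1,1} = 0
G(14) = mex{1,1} = 0
G(15) = mex{0,2} = 1
G(16) = mex{0,0} = 1
G(17) = mex{1,0} = 2
G(18) = mex{1,1} = 0
G(19) = mex{2,1} = 0
G(20) = mex{0,0} = 1
G(21) = mex{0,0} = 1
G(22) = mex{1,1} = 0
G(23) = mex{1,1} = 0
G(24) = mex{0,2} = 1
G(25) = mex{0,0} = 1
G(26) = mex{1,0} = 2
G(27) = mex{1,1} = 0
G(28) = mex{2,1} = 0
G(29) = mex{0,0} = 1
G(30) = mex{0,0} = 1
G(31) = mex{1,1} = 0
G(32) = mex{1,1} = 0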